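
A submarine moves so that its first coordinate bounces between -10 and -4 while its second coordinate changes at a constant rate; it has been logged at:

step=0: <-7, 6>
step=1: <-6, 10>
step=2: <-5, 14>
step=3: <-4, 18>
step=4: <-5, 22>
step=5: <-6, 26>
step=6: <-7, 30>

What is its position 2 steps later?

<-9, 38>

The first coordinate travels 1 per step and bounces off the walls at -10 and -4.
  step 7: -7 → -8
  step 8: -8 → -9
The second coordinate changes by +4 each step: at step 8 it is 38.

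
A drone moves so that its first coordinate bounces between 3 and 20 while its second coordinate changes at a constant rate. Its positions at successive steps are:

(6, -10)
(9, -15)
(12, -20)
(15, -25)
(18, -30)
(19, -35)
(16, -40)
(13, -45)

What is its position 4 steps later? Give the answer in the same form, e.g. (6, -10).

The first coordinate travels 3 per step and bounces off the walls at 3 and 20.
  step 8: 13 → 10
  step 9: 10 → 7
  step 10: 7 → 4
  step 11: 4 → 5
The second coordinate changes by -5 each step: at step 11 it is -65.

(5, -65)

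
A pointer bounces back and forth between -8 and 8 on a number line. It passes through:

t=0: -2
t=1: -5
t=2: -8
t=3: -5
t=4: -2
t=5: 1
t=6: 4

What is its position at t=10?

The value reflects between -8 and 8, moving 3 per step.
  step 7: 4 → 7
  step 8: 7 → 6
  step 9: 6 → 3
  step 10: 3 → 0

0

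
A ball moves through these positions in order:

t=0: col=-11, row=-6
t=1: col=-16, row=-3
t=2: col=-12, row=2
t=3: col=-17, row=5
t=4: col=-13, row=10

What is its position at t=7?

col=-19, row=21

Differencing gives (-5,+3), (+4,+5), (-5,+3), (+4,+5). This is the pattern (-5,+3), (+4,+5) repeated.
step 5: apply (-5,+3) → col=-18, row=13
step 6: apply (+4,+5) → col=-14, row=18
step 7: apply (-5,+3) → col=-19, row=21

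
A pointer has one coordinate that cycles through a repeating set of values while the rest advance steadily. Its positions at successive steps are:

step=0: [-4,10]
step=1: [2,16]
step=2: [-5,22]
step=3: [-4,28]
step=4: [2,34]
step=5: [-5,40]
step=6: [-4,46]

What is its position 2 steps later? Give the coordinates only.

[-5,58]

The first coordinate repeats the cycle [-4, 2, -5] with period 3; step 8 mod 3 = 2, giving -5.
The second coordinate changes by +6 each step, so at step 8 it is 10 + 8·(6) = 58.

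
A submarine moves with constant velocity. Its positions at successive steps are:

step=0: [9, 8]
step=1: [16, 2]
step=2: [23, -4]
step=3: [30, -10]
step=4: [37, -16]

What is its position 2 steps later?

[51, -28]

Constant displacement of [+7, -6] per step.
step 5: [37, -16] + [+7, -6] → [44, -22]
step 6: [44, -22] + [+7, -6] → [51, -28]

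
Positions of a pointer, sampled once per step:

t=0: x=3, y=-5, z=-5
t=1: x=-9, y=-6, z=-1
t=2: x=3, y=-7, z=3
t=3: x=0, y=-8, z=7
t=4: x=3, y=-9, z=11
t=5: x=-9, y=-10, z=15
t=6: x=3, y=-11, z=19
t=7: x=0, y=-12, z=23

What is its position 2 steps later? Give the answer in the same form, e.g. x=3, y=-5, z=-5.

x=-9, y=-14, z=31

The x coordinate repeats the cycle [3, -9, 3, 0] with period 4; step 9 mod 4 = 1, giving -9.
The y coordinate changes by -1 each step, so at step 9 it is -5 + 9·(-1) = -14.
The z coordinate changes by +4 each step, so at step 9 it is -5 + 9·(4) = 31.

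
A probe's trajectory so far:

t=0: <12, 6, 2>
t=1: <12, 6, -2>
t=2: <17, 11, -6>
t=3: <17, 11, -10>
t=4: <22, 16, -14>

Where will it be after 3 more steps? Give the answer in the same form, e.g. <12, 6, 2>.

<27, 21, -26>

Step-to-step displacements: <+0, +0, -4>, <+5, +5, -4>, <+0, +0, -4>, <+5, +5, -4> — a repeating cycle of length 2.
step 5: apply <+0, +0, -4> → <22, 16, -18>
step 6: apply <+5, +5, -4> → <27, 21, -22>
step 7: apply <+0, +0, -4> → <27, 21, -26>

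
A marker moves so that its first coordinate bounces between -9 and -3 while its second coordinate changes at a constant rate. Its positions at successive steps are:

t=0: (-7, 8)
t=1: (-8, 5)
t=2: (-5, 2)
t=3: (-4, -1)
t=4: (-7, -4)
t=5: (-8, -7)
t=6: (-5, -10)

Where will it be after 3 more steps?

The first coordinate travels 3 per step and bounces off the walls at -9 and -3.
  step 7: -5 → -4
  step 8: -4 → -7
  step 9: -7 → -8
The second coordinate changes by -3 each step: at step 9 it is -19.

(-8, -19)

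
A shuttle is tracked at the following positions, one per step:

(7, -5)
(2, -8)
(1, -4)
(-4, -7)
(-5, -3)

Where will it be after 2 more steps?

Differencing gives (-5, -3), (-1, +4), (-5, -3), (-1, +4). This is the pattern (-5, -3), (-1, +4) repeated.
step 5: apply (-5, -3) → (-10, -6)
step 6: apply (-1, +4) → (-11, -2)

(-11, -2)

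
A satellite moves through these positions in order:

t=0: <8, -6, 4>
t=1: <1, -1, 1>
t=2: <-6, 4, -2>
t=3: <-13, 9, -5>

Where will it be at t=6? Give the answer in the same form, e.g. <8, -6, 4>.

<-34, 24, -14>

Each step adds <-7, +5, -3> to the position.
step 4: <-13, 9, -5> + <-7, +5, -3> → <-20, 14, -8>
step 5: <-20, 14, -8> + <-7, +5, -3> → <-27, 19, -11>
step 6: <-27, 19, -11> + <-7, +5, -3> → <-34, 24, -14>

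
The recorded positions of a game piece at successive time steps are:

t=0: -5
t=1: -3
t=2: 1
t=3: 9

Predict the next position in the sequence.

Consecutive displacements +2, +4, +8 scale by a factor of 2 each step.
step 4: 9 + 16 → 25

25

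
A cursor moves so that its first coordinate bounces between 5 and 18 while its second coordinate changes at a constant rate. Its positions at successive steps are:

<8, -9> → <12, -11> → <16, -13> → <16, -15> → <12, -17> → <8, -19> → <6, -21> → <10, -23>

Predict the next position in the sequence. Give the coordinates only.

<14, -25>

The first coordinate travels 4 per step and bounces off the walls at 5 and 18.
  step 8: 10 → 14
The second coordinate changes by -2 each step: at step 8 it is -25.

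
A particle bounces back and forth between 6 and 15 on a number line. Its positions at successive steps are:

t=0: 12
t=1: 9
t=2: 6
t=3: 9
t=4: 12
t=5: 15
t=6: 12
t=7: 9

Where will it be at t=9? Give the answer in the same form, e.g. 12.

The value travels 3 per step and bounces off the walls at 6 and 15.
  step 8: 9 → 6
  step 9: 6 → 9

9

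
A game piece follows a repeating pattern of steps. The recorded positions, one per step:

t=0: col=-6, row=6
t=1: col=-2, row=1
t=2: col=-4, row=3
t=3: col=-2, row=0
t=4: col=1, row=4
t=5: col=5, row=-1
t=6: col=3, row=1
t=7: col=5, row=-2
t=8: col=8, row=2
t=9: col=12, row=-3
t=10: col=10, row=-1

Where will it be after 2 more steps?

col=15, row=0

Differencing gives (+4, -5), (-2, +2), (+2, -3), (+3, +4), (+4, -5), (-2, +2), (+2, -3), (+3, +4), (+4, -5), (-2, +2). This is the pattern (+4, -5), (-2, +2), (+2, -3), (+3, +4) repeated.
step 11: apply (+2, -3) → col=12, row=-4
step 12: apply (+3, +4) → col=15, row=0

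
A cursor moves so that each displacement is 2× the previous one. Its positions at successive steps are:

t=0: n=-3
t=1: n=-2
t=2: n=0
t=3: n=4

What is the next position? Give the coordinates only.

The jumps are +1, +2, +4 — a geometric progression with ratio 2.
step 4: 4 + 8 → n=12

n=12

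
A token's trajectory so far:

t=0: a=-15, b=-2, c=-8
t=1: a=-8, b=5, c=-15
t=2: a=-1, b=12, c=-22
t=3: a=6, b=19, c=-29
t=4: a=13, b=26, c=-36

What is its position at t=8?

Each step adds (+7, +7, -7) to the position.
step 5: a=13, b=26, c=-36 + (+7, +7, -7) → a=20, b=33, c=-43
step 6: a=20, b=33, c=-43 + (+7, +7, -7) → a=27, b=40, c=-50
step 7: a=27, b=40, c=-50 + (+7, +7, -7) → a=34, b=47, c=-57
step 8: a=34, b=47, c=-57 + (+7, +7, -7) → a=41, b=54, c=-64

a=41, b=54, c=-64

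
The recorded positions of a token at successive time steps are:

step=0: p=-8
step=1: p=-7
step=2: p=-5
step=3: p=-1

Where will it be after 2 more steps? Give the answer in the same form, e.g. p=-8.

Consecutive displacements +1, +2, +4 scale by a factor of 2 each step.
step 4: -1 + 8 → p=7
step 5: 7 + 16 → p=23

p=23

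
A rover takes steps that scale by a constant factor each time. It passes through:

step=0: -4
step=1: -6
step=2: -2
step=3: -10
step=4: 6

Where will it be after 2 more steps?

Step-to-step displacements: -2, +4, -8, +16; each is -2× the previous.
step 5: 6 − 32 → -26
step 6: -26 + 64 → 38

38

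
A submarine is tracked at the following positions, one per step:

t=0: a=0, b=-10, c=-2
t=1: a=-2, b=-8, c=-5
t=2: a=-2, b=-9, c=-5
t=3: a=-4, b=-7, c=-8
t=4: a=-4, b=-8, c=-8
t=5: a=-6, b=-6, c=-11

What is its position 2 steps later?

a=-8, b=-5, c=-14

Differencing gives (-2, +2, -3), (+0, -1, +0), (-2, +2, -3), (+0, -1, +0), (-2, +2, -3). This is the pattern (-2, +2, -3), (+0, -1, +0) repeated.
step 6: apply (+0, -1, +0) → a=-6, b=-7, c=-11
step 7: apply (-2, +2, -3) → a=-8, b=-5, c=-14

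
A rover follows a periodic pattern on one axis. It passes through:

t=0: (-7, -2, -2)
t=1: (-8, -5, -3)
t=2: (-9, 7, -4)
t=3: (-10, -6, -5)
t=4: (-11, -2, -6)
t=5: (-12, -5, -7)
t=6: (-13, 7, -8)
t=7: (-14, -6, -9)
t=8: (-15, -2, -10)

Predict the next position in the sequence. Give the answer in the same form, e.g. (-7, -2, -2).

(-16, -5, -11)

The first coordinate changes by -1 each step, so at step 9 it is -7 + 9·(-1) = -16.
The second coordinate repeats the cycle [-2, -5, 7, -6] with period 4; step 9 mod 4 = 1, giving -5.
The third coordinate changes by -1 each step, so at step 9 it is -2 + 9·(-1) = -11.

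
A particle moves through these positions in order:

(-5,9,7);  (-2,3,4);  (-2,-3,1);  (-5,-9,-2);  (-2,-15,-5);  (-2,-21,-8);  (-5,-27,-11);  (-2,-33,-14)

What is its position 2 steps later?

(-5,-45,-20)

First: cycles through -5, -2, -2 every 3 steps. Step 9 lands at position 0 of the cycle → -5.
Second: linear, -6 per step → -45 at step 9.
Third: linear, -3 per step → -20 at step 9.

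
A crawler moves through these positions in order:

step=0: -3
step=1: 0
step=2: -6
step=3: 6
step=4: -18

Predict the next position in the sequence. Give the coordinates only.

Step-to-step displacements: +3, -6, +12, -24; each is -2× the previous.
step 5: -18 + 48 → 30

30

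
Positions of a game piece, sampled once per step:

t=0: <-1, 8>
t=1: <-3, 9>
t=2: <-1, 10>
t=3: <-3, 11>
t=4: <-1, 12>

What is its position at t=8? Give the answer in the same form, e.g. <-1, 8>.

The first coordinate repeats the cycle [-1, -3] with period 2; step 8 mod 2 = 0, giving -1.
The second coordinate changes by +1 each step, so at step 8 it is 8 + 8·(1) = 16.

<-1, 16>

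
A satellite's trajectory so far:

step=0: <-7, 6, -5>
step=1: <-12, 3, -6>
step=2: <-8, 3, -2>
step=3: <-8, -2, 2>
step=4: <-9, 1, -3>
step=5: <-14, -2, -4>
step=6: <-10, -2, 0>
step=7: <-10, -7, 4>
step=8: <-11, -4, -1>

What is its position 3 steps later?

<-12, -12, 6>

Step-to-step displacements: <-5, -3, -1>, <+4, +0, +4>, <+0, -5, +4>, <-1, +3, -5>, <-5, -3, -1>, <+4, +0, +4>, <+0, -5, +4>, <-1, +3, -5> — a repeating cycle of length 4.
step 9: apply <-5, -3, -1> → <-16, -7, -2>
step 10: apply <+4, +0, +4> → <-12, -7, 2>
step 11: apply <+0, -5, +4> → <-12, -12, 6>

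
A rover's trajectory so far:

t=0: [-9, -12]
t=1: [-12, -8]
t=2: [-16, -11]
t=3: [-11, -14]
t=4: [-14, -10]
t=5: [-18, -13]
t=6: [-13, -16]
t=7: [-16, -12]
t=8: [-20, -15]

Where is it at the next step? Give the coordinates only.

Differencing gives [-3, +4], [-4, -3], [+5, -3], [-3, +4], [-4, -3], [+5, -3], [-3, +4], [-4, -3]. This is the pattern [-3, +4], [-4, -3], [+5, -3] repeated.
step 9: apply [+5, -3] → [-15, -18]

[-15, -18]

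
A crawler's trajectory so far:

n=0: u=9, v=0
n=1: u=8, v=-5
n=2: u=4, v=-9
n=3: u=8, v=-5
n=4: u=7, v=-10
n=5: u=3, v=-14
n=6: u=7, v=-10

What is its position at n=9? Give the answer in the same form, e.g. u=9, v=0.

Step-to-step displacements: (-1, -5), (-4, -4), (+4, +4), (-1, -5), (-4, -4), (+4, +4) — a repeating cycle of length 3.
step 7: apply (-1, -5) → u=6, v=-15
step 8: apply (-4, -4) → u=2, v=-19
step 9: apply (+4, +4) → u=6, v=-15

u=6, v=-15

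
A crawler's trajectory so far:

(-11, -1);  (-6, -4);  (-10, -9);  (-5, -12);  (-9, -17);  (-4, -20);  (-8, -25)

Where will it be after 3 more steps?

(-2, -36)

Step-to-step displacements: (+5, -3), (-4, -5), (+5, -3), (-4, -5), (+5, -3), (-4, -5) — a repeating cycle of length 2.
step 7: apply (+5, -3) → (-3, -28)
step 8: apply (-4, -5) → (-7, -33)
step 9: apply (+5, -3) → (-2, -36)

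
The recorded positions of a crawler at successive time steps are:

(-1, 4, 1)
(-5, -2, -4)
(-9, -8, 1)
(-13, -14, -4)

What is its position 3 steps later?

First: linear, -4 per step → -25 at step 6.
Second: linear, -6 per step → -32 at step 6.
Third: cycles through 1, -4 every 2 steps. Step 6 lands at position 0 of the cycle → 1.

(-25, -32, 1)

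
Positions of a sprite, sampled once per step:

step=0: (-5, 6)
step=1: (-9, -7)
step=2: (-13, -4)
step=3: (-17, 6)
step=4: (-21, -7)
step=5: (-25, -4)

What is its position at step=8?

The first coordinate changes by -4 each step, so at step 8 it is -5 + 8·(-4) = -37.
The second coordinate repeats the cycle [6, -7, -4] with period 3; step 8 mod 3 = 2, giving -4.

(-37, -4)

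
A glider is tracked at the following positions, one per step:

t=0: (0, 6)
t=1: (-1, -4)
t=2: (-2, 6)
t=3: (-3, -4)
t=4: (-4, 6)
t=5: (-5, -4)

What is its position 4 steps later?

First: linear, -1 per step → -9 at step 9.
Second: cycles through 6, -4 every 2 steps. Step 9 lands at position 1 of the cycle → -4.

(-9, -4)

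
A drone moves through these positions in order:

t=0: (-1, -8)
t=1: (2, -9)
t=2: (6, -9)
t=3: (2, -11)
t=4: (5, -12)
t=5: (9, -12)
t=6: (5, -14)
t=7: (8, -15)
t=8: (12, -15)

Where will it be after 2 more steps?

The moves between consecutive positions are (+3, -1), (+4, +0), (-4, -2), (+3, -1), (+4, +0), (-4, -2), (+3, -1), (+4, +0); they repeat the 3-cycle [(+3, -1), (+4, +0), (-4, -2)].
step 9: apply (-4, -2) → (8, -17)
step 10: apply (+3, -1) → (11, -18)

(11, -18)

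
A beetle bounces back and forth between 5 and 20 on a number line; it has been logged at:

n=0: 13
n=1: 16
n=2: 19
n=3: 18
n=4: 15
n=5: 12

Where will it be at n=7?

The value reflects between 5 and 20, moving 3 per step.
  step 6: 12 → 9
  step 7: 9 → 6

6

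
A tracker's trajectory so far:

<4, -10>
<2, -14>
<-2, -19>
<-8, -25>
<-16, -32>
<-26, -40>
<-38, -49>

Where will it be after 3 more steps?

First differences are <-2, -4>, <-4, -5>, <-6, -6>, <-8, -7>, <-10, -8>, <-12, -9>; their common second difference is <-2, -1> (constant acceleration).
step 7: <-38, -49> + <-14, -10> → <-52, -59>
step 8: <-52, -59> + <-16, -11> → <-68, -70>
step 9: <-68, -70> + <-18, -12> → <-86, -82>

<-86, -82>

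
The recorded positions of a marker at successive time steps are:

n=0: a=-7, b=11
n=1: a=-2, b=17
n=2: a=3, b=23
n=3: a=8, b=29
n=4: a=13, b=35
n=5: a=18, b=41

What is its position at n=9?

a=38, b=65

Constant displacement of (+5, +6) per step.
step 6: a=18, b=41 + (+5, +6) → a=23, b=47
step 7: a=23, b=47 + (+5, +6) → a=28, b=53
step 8: a=28, b=53 + (+5, +6) → a=33, b=59
step 9: a=33, b=59 + (+5, +6) → a=38, b=65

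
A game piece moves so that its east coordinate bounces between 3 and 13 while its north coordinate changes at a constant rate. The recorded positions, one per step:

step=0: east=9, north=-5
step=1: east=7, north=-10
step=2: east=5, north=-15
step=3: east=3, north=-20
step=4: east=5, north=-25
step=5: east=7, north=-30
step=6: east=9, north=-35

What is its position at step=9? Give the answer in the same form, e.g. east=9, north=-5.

east=11, north=-50

The east coordinate travels 2 per step and bounces off the walls at 3 and 13.
  step 7: 9 → 11
  step 8: 11 → 13
  step 9: 13 → 11
The north coordinate changes by -5 each step: at step 9 it is -50.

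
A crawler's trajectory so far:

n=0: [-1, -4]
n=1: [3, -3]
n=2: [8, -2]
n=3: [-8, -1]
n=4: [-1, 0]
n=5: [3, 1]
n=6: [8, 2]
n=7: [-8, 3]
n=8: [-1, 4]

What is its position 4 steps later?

The first coordinate repeats the cycle [-1, 3, 8, -8] with period 4; step 12 mod 4 = 0, giving -1.
The second coordinate changes by +1 each step, so at step 12 it is -4 + 12·(1) = 8.

[-1, 8]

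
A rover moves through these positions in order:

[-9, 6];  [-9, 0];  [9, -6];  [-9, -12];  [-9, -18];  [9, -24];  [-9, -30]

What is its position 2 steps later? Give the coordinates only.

[9, -42]

The first coordinate repeats the cycle [-9, -9, 9] with period 3; step 8 mod 3 = 2, giving 9.
The second coordinate changes by -6 each step, so at step 8 it is 6 + 8·(-6) = -42.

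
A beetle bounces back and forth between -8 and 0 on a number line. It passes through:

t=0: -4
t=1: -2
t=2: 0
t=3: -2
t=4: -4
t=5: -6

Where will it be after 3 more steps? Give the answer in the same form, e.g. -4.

-4

The value travels 2 per step and bounces off the walls at -8 and 0.
  step 6: -6 → -8
  step 7: -8 → -6
  step 8: -6 → -4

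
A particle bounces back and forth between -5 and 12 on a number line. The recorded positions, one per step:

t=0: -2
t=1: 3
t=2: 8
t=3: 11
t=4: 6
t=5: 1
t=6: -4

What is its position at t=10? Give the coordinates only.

The value reflects between -5 and 12, moving 5 per step.
  step 7: -4 → -1
  step 8: -1 → 4
  step 9: 4 → 9
  step 10: 9 → 10

10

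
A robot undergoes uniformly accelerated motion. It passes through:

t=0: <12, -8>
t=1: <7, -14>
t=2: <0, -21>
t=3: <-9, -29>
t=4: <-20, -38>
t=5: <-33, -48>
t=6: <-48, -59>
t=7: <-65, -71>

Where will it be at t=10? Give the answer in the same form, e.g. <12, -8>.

<-128, -113>

First differences are <-5, -6>, <-7, -7>, <-9, -8>, <-11, -9>, <-13, -10>, <-15, -11>, <-17, -12>; their common second difference is <-2, -1> (constant acceleration).
step 8: <-65, -71> + <-19, -13> → <-84, -84>
step 9: <-84, -84> + <-21, -14> → <-105, -98>
step 10: <-105, -98> + <-23, -15> → <-128, -113>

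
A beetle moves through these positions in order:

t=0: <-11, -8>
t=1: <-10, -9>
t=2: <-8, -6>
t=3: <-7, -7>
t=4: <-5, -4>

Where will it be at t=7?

Differencing gives <+1, -1>, <+2, +3>, <+1, -1>, <+2, +3>. This is the pattern <+1, -1>, <+2, +3> repeated.
step 5: apply <+1, -1> → <-4, -5>
step 6: apply <+2, +3> → <-2, -2>
step 7: apply <+1, -1> → <-1, -3>

<-1, -3>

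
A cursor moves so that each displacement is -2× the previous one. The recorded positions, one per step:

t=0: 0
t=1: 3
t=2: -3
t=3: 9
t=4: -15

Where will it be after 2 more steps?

The jumps are +3, -6, +12, -24 — a geometric progression with ratio -2.
step 5: -15 + 48 → 33
step 6: 33 − 96 → -63

-63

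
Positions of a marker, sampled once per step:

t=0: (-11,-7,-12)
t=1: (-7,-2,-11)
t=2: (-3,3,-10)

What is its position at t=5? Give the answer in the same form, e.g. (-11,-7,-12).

Each step adds (+4,+5,+1) to the position.
step 3: (-3,3,-10) + (+4,+5,+1) → (1,8,-9)
step 4: (1,8,-9) + (+4,+5,+1) → (5,13,-8)
step 5: (5,13,-8) + (+4,+5,+1) → (9,18,-7)

(9,18,-7)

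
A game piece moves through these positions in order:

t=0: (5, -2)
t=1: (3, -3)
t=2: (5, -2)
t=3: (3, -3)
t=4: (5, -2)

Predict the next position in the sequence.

(3, -3)

Step-to-step displacements: (-2, -1), (+2, +1), (-2, -1), (+2, +1); each is -1× the previous.
step 5: (5, -2) + (-2, -1) → (3, -3)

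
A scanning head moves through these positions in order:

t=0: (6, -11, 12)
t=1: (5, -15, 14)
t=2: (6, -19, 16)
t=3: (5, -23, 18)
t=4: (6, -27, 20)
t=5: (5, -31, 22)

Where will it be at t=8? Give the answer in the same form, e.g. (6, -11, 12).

The first coordinate repeats the cycle [6, 5] with period 2; step 8 mod 2 = 0, giving 6.
The second coordinate changes by -4 each step, so at step 8 it is -11 + 8·(-4) = -43.
The third coordinate changes by +2 each step, so at step 8 it is 12 + 8·(2) = 28.

(6, -43, 28)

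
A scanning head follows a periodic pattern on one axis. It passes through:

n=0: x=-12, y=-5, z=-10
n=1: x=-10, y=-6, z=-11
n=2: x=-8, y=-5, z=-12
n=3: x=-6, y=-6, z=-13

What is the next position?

x=-4, y=-5, z=-14

X: linear, +2 per step → -4 at step 4.
Y: cycles through -5, -6 every 2 steps. Step 4 lands at position 0 of the cycle → -5.
Z: linear, -1 per step → -14 at step 4.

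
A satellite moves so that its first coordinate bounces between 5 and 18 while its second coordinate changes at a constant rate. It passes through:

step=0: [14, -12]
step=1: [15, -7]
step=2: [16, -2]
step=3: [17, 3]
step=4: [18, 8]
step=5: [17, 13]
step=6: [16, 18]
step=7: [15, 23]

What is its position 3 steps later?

The first coordinate travels 1 per step and bounces off the walls at 5 and 18.
  step 8: 15 → 14
  step 9: 14 → 13
  step 10: 13 → 12
The second coordinate changes by +5 each step: at step 10 it is 38.

[12, 38]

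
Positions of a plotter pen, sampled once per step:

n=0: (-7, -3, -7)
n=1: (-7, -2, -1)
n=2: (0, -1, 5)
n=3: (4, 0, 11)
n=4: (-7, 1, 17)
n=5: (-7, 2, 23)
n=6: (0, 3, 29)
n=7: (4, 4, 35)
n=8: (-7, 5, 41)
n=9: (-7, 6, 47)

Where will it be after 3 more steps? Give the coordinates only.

First: cycles through -7, -7, 0, 4 every 4 steps. Step 12 lands at position 0 of the cycle → -7.
Second: linear, +1 per step → 9 at step 12.
Third: linear, +6 per step → 65 at step 12.

(-7, 9, 65)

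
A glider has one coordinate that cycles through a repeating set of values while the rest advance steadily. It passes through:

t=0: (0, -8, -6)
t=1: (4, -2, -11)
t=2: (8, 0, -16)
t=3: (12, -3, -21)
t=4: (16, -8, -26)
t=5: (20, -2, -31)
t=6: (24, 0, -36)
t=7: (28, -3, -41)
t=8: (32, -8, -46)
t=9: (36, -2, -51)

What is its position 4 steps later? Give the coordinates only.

(52, -2, -71)

The first coordinate changes by +4 each step, so at step 13 it is 0 + 13·(4) = 52.
The second coordinate repeats the cycle [-8, -2, 0, -3] with period 4; step 13 mod 4 = 1, giving -2.
The third coordinate changes by -5 each step, so at step 13 it is -6 + 13·(-5) = -71.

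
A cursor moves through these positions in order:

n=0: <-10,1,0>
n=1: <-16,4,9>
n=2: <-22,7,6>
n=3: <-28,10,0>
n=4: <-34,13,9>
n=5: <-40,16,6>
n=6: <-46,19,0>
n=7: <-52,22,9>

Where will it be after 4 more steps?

First: linear, -6 per step → -76 at step 11.
Second: linear, +3 per step → 34 at step 11.
Third: cycles through 0, 9, 6 every 3 steps. Step 11 lands at position 2 of the cycle → 6.

<-76,34,6>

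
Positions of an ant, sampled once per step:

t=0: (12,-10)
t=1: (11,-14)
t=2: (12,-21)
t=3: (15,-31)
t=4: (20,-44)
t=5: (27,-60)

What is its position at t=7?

(47,-101)

First differences are (-1,-4), (+1,-7), (+3,-10), (+5,-13), (+7,-16); their common second difference is (+2,-3) (constant acceleration).
step 6: (27,-60) + (+9,-19) → (36,-79)
step 7: (36,-79) + (+11,-22) → (47,-101)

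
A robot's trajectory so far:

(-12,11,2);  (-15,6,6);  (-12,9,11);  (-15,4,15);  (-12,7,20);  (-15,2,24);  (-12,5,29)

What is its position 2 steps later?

The moves between consecutive positions are (-3,-5,+4), (+3,+3,+5), (-3,-5,+4), (+3,+3,+5), (-3,-5,+4), (+3,+3,+5); they repeat the 2-cycle [(-3,-5,+4), (+3,+3,+5)].
step 7: apply (-3,-5,+4) → (-15,0,33)
step 8: apply (+3,+3,+5) → (-12,3,38)

(-12,3,38)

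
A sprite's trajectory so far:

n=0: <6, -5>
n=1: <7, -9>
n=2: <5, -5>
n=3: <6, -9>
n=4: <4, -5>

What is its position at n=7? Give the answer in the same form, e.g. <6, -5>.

Step-to-step displacements: <+1, -4>, <-2, +4>, <+1, -4>, <-2, +4> — a repeating cycle of length 2.
step 5: apply <+1, -4> → <5, -9>
step 6: apply <-2, +4> → <3, -5>
step 7: apply <+1, -4> → <4, -9>

<4, -9>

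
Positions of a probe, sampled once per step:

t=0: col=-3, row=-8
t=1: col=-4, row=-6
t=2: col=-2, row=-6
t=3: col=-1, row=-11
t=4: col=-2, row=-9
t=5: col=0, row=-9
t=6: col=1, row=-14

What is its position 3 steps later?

The moves between consecutive positions are (-1, +2), (+2, +0), (+1, -5), (-1, +2), (+2, +0), (+1, -5); they repeat the 3-cycle [(-1, +2), (+2, +0), (+1, -5)].
step 7: apply (-1, +2) → col=0, row=-12
step 8: apply (+2, +0) → col=2, row=-12
step 9: apply (+1, -5) → col=3, row=-17

col=3, row=-17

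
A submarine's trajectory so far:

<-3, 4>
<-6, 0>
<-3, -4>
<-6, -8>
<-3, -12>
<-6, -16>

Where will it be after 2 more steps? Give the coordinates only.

The first coordinate repeats the cycle [-3, -6] with period 2; step 7 mod 2 = 1, giving -6.
The second coordinate changes by -4 each step, so at step 7 it is 4 + 7·(-4) = -24.

<-6, -24>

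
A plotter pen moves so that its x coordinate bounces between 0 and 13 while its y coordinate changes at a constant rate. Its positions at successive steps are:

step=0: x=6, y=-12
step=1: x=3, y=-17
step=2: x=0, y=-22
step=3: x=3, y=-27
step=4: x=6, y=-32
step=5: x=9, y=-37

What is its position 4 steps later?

x=5, y=-57

The x coordinate reflects between 0 and 13, moving 3 per step.
  step 6: 9 → 12
  step 7: 12 → 11
  step 8: 11 → 8
  step 9: 8 → 5
The y coordinate changes by -5 each step: at step 9 it is -57.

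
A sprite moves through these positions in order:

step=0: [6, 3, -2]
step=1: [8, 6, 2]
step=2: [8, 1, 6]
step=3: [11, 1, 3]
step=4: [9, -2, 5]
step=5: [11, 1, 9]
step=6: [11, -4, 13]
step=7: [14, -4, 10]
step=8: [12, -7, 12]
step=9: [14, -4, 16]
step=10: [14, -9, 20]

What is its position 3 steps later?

The moves between consecutive positions are [+2, +3, +4], [+0, -5, +4], [+3, +0, -3], [-2, -3, +2], [+2, +3, +4], [+0, -5, +4], [+3, +0, -3], [-2, -3, +2], [+2, +3, +4], [+0, -5, +4]; they repeat the 4-cycle [[+2, +3, +4], [+0, -5, +4], [+3, +0, -3], [-2, -3, +2]].
step 11: apply [+3, +0, -3] → [17, -9, 17]
step 12: apply [-2, -3, +2] → [15, -12, 19]
step 13: apply [+2, +3, +4] → [17, -9, 23]

[17, -9, 23]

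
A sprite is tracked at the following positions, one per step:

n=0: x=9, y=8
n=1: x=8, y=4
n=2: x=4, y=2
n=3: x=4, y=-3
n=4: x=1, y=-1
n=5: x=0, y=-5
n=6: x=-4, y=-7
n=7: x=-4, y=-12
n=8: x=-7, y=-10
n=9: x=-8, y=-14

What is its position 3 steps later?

x=-15, y=-19

Step-to-step displacements: (-1, -4), (-4, -2), (+0, -5), (-3, +2), (-1, -4), (-4, -2), (+0, -5), (-3, +2), (-1, -4) — a repeating cycle of length 4.
step 10: apply (-4, -2) → x=-12, y=-16
step 11: apply (+0, -5) → x=-12, y=-21
step 12: apply (-3, +2) → x=-15, y=-19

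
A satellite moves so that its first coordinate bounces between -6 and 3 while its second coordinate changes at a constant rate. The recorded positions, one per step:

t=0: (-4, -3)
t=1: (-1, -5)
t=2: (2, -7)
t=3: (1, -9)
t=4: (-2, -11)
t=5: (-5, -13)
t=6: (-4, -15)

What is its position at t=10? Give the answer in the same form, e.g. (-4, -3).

(-2, -23)

The first coordinate reflects between -6 and 3, moving 3 per step.
  step 7: -4 → -1
  step 8: -1 → 2
  step 9: 2 → 1
  step 10: 1 → -2
The second coordinate changes by -2 each step: at step 10 it is -23.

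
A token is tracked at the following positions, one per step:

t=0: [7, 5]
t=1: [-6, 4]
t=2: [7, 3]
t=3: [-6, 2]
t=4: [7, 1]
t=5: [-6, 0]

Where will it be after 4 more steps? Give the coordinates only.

[-6, -4]

The first coordinate repeats the cycle [7, -6] with period 2; step 9 mod 2 = 1, giving -6.
The second coordinate changes by -1 each step, so at step 9 it is 5 + 9·(-1) = -4.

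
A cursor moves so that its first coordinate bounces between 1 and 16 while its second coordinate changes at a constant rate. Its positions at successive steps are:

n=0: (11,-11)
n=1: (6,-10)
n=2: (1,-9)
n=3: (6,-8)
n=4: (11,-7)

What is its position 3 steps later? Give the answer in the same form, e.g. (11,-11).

(6,-4)

The first coordinate reflects between 1 and 16, moving 5 per step.
  step 5: 11 → 16
  step 6: 16 → 11
  step 7: 11 → 6
The second coordinate changes by +1 each step: at step 7 it is -4.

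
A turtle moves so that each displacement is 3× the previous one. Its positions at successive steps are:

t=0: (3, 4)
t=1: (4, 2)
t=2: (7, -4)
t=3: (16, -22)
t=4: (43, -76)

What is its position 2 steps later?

Consecutive displacements (+1, -2), (+3, -6), (+9, -18), (+27, -54) scale by a factor of 3 each step.
step 5: (43, -76) + (+81, -162) → (124, -238)
step 6: (124, -238) + (+243, -486) → (367, -724)

(367, -724)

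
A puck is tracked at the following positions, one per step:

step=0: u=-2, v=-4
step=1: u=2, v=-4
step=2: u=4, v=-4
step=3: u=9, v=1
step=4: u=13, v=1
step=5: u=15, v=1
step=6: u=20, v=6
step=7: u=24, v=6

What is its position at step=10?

u=35, v=11

Differencing gives (+4, +0), (+2, +0), (+5, +5), (+4, +0), (+2, +0), (+5, +5), (+4, +0). This is the pattern (+4, +0), (+2, +0), (+5, +5) repeated.
step 8: apply (+2, +0) → u=26, v=6
step 9: apply (+5, +5) → u=31, v=11
step 10: apply (+4, +0) → u=35, v=11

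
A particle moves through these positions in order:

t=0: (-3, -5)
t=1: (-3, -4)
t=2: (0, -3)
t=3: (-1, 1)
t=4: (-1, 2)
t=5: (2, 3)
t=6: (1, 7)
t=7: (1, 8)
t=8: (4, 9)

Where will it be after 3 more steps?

The moves between consecutive positions are (+0, +1), (+3, +1), (-1, +4), (+0, +1), (+3, +1), (-1, +4), (+0, +1), (+3, +1); they repeat the 3-cycle [(+0, +1), (+3, +1), (-1, +4)].
step 9: apply (-1, +4) → (3, 13)
step 10: apply (+0, +1) → (3, 14)
step 11: apply (+3, +1) → (6, 15)

(6, 15)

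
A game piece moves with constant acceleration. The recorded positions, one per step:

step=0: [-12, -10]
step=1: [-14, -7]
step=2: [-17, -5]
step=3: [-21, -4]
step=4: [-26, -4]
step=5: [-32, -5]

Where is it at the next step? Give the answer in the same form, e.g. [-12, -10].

Taking differences between consecutive positions: [-2, +3], [-3, +2], [-4, +1], [-5, +0], [-6, -1]. These grow by [-1, -1] each step.
step 6: [-32, -5] + [-7, -2] → [-39, -7]

[-39, -7]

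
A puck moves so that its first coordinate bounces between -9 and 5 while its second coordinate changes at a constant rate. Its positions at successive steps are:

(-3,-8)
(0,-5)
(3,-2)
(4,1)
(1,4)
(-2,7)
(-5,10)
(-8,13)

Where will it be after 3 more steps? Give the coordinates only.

(-1,22)

The first coordinate reflects between -9 and 5, moving 3 per step.
  step 8: -8 → -7
  step 9: -7 → -4
  step 10: -4 → -1
The second coordinate changes by +3 each step: at step 10 it is 22.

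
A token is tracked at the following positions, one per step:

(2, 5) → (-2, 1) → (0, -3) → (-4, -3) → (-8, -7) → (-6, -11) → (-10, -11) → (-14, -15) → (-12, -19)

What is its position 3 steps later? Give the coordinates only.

Step-to-step displacements: (-4, -4), (+2, -4), (-4, +0), (-4, -4), (+2, -4), (-4, +0), (-4, -4), (+2, -4) — a repeating cycle of length 3.
step 9: apply (-4, +0) → (-16, -19)
step 10: apply (-4, -4) → (-20, -23)
step 11: apply (+2, -4) → (-18, -27)

(-18, -27)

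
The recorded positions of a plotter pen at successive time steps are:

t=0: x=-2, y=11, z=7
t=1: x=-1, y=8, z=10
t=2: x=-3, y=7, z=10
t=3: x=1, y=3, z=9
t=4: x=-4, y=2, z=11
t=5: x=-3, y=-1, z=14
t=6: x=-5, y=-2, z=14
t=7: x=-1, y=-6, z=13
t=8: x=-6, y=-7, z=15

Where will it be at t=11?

x=-3, y=-15, z=17

The moves between consecutive positions are (+1, -3, +3), (-2, -1, +0), (+4, -4, -1), (-5, -1, +2), (+1, -3, +3), (-2, -1, +0), (+4, -4, -1), (-5, -1, +2); they repeat the 4-cycle [(+1, -3, +3), (-2, -1, +0), (+4, -4, -1), (-5, -1, +2)].
step 9: apply (+1, -3, +3) → x=-5, y=-10, z=18
step 10: apply (-2, -1, +0) → x=-7, y=-11, z=18
step 11: apply (+4, -4, -1) → x=-3, y=-15, z=17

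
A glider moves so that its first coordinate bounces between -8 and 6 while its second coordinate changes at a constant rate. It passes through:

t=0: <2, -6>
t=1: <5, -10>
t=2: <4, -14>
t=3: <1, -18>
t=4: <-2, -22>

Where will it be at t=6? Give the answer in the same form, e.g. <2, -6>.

<-8, -30>

The first coordinate travels 3 per step and bounces off the walls at -8 and 6.
  step 5: -2 → -5
  step 6: -5 → -8
The second coordinate changes by -4 each step: at step 6 it is -30.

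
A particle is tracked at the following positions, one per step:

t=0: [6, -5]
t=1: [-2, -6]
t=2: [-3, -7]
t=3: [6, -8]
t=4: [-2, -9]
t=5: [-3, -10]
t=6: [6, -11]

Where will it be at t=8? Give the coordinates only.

First: cycles through 6, -2, -3 every 3 steps. Step 8 lands at position 2 of the cycle → -3.
Second: linear, -1 per step → -13 at step 8.

[-3, -13]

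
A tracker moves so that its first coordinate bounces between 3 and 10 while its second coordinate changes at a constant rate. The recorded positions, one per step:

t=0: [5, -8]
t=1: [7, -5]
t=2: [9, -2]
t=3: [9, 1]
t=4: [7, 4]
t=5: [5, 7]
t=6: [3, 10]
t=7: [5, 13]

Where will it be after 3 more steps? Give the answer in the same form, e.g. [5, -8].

The first coordinate travels 2 per step and bounces off the walls at 3 and 10.
  step 8: 5 → 7
  step 9: 7 → 9
  step 10: 9 → 9
The second coordinate changes by +3 each step: at step 10 it is 22.

[9, 22]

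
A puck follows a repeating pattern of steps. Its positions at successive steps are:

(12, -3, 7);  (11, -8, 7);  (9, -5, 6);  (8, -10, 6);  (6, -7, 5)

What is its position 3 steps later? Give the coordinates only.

(2, -14, 4)

Differencing gives (-1, -5, +0), (-2, +3, -1), (-1, -5, +0), (-2, +3, -1). This is the pattern (-1, -5, +0), (-2, +3, -1) repeated.
step 5: apply (-1, -5, +0) → (5, -12, 5)
step 6: apply (-2, +3, -1) → (3, -9, 4)
step 7: apply (-1, -5, +0) → (2, -14, 4)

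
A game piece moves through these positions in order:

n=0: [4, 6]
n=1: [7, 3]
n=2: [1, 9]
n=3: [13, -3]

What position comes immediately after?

The jumps are [+3, -3], [-6, +6], [+12, -12] — a geometric progression with ratio -2.
step 4: [13, -3] + [-24, +24] → [-11, 21]

[-11, 21]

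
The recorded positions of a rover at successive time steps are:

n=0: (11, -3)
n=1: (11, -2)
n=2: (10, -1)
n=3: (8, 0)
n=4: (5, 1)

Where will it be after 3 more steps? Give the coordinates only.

Taking differences between consecutive positions: (+0, +1), (-1, +1), (-2, +1), (-3, +1). These grow by (-1, +0) each step.
step 5: (5, 1) + (-4, +1) → (1, 2)
step 6: (1, 2) + (-5, +1) → (-4, 3)
step 7: (-4, 3) + (-6, +1) → (-10, 4)

(-10, 4)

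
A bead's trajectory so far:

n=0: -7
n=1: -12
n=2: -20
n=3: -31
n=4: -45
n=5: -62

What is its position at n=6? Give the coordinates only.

-82

Successive displacements: -5, -8, -11, -14, -17 — each changes by -3.
step 6: -62 − 20 → -82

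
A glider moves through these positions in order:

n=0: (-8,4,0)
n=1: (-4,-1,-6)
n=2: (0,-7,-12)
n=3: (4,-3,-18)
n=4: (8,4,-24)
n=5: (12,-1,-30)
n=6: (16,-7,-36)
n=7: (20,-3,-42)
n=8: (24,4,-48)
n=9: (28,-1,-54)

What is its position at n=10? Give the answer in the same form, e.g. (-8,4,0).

(32,-7,-60)

The first coordinate changes by +4 each step, so at step 10 it is -8 + 10·(4) = 32.
The second coordinate repeats the cycle [4, -1, -7, -3] with period 4; step 10 mod 4 = 2, giving -7.
The third coordinate changes by -6 each step, so at step 10 it is 0 + 10·(-6) = -60.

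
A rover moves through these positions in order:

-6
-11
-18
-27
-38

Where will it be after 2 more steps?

-66

Successive displacements: -5, -7, -9, -11 — each changes by -2.
step 5: -38 − 13 → -51
step 6: -51 − 15 → -66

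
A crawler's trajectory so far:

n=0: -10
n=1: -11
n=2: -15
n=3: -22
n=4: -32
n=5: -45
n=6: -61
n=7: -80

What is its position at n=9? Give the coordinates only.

-127

Successive displacements: -1, -4, -7, -10, -13, -16, -19 — each changes by -3.
step 8: -80 − 22 → -102
step 9: -102 − 25 → -127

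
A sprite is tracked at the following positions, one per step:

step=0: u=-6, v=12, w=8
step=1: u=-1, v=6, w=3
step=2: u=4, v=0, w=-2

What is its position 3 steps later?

u=19, v=-18, w=-17

The position changes by (+5,-6,-5) every step.
step 3: u=4, v=0, w=-2 + (+5,-6,-5) → u=9, v=-6, w=-7
step 4: u=9, v=-6, w=-7 + (+5,-6,-5) → u=14, v=-12, w=-12
step 5: u=14, v=-12, w=-12 + (+5,-6,-5) → u=19, v=-18, w=-17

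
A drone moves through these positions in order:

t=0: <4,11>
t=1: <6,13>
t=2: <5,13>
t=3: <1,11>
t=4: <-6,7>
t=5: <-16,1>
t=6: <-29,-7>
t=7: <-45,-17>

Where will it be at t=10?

<-111,-59>

First differences are <+2,+2>, <-1,+0>, <-4,-2>, <-7,-4>, <-10,-6>, <-13,-8>, <-16,-10>; their common second difference is <-3,-2> (constant acceleration).
step 8: <-45,-17> + <-19,-12> → <-64,-29>
step 9: <-64,-29> + <-22,-14> → <-86,-43>
step 10: <-86,-43> + <-25,-16> → <-111,-59>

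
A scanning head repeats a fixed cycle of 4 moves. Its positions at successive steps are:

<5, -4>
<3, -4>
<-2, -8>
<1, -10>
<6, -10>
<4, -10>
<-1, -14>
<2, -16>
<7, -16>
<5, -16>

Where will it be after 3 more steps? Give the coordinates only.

Step-to-step displacements: <-2, +0>, <-5, -4>, <+3, -2>, <+5, +0>, <-2, +0>, <-5, -4>, <+3, -2>, <+5, +0>, <-2, +0> — a repeating cycle of length 4.
step 10: apply <-5, -4> → <0, -20>
step 11: apply <+3, -2> → <3, -22>
step 12: apply <+5, +0> → <8, -22>

<8, -22>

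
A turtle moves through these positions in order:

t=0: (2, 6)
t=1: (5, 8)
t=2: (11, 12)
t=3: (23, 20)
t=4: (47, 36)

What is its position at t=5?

Consecutive displacements (+3, +2), (+6, +4), (+12, +8), (+24, +16) scale by a factor of 2 each step.
step 5: (47, 36) + (+48, +32) → (95, 68)

(95, 68)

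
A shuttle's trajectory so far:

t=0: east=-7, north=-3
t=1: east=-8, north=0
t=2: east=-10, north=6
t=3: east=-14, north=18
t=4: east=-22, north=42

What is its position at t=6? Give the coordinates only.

Step-to-step displacements: (-1,+3), (-2,+6), (-4,+12), (-8,+24); each is 2× the previous.
step 5: east=-22, north=42 + (-16,+48) → east=-38, north=90
step 6: east=-38, north=90 + (-32,+96) → east=-70, north=186

east=-70, north=186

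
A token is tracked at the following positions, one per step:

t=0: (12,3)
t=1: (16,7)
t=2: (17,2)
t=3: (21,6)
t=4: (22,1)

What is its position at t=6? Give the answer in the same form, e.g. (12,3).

Step-to-step displacements: (+4,+4), (+1,-5), (+4,+4), (+1,-5) — a repeating cycle of length 2.
step 5: apply (+4,+4) → (26,5)
step 6: apply (+1,-5) → (27,0)

(27,0)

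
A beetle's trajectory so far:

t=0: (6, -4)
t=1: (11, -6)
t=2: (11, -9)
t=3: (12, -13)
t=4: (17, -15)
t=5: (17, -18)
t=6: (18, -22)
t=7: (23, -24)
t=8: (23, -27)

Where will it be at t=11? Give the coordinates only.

(29, -36)

Step-to-step displacements: (+5, -2), (+0, -3), (+1, -4), (+5, -2), (+0, -3), (+1, -4), (+5, -2), (+0, -3) — a repeating cycle of length 3.
step 9: apply (+1, -4) → (24, -31)
step 10: apply (+5, -2) → (29, -33)
step 11: apply (+0, -3) → (29, -36)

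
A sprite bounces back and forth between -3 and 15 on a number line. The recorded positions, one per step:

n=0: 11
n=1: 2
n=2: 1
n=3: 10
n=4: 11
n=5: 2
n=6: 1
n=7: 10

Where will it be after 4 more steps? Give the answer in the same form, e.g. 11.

The value reflects between -3 and 15, moving 9 per step.
  step 8: 10 → 11
  step 9: 11 → 2
  step 10: 2 → 1
  step 11: 1 → 10

10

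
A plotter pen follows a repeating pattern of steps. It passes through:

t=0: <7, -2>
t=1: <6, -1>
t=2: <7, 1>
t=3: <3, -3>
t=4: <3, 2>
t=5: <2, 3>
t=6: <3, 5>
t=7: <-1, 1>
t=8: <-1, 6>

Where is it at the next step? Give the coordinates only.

<-2, 7>

The moves between consecutive positions are <-1, +1>, <+1, +2>, <-4, -4>, <+0, +5>, <-1, +1>, <+1, +2>, <-4, -4>, <+0, +5>; they repeat the 4-cycle [<-1, +1>, <+1, +2>, <-4, -4>, <+0, +5>].
step 9: apply <-1, +1> → <-2, 7>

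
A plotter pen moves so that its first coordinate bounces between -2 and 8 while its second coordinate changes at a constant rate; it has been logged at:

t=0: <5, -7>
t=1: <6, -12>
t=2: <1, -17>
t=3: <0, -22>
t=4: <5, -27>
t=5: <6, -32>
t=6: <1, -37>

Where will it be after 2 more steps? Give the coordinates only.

<5, -47>

The first coordinate travels 5 per step and bounces off the walls at -2 and 8.
  step 7: 1 → 0
  step 8: 0 → 5
The second coordinate changes by -5 each step: at step 8 it is -47.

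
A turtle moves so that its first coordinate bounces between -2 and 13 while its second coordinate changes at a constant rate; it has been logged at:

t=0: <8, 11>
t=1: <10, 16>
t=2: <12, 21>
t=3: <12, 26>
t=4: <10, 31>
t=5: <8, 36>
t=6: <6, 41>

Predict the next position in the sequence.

<4, 46>

The first coordinate reflects between -2 and 13, moving 2 per step.
  step 7: 6 → 4
The second coordinate changes by +5 each step: at step 7 it is 46.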